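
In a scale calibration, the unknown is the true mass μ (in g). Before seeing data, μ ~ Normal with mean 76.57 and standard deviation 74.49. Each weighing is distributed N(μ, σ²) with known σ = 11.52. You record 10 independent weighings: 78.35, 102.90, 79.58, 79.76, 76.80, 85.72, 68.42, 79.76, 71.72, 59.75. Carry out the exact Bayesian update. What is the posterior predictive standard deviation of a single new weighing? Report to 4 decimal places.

12.0810

For Normal data with known variance σ², a Normal(μ₀, σ₀²) prior on μ is conjugate. Posterior precision = 1/σ₀² + n/σ²; posterior mean is the precision-weighted average of μ₀ and x̄.
σ₀² = 74.49² = 5548.7601, σ² = 11.52² = 132.7104; σ² + n·σ₀² = 132.7104 + 10·5548.7601 = 55620.3114.
Posterior precision = 1/σ₀² + n/σ² = 1/5548.7601 + 10/132.7104 = (σ² + n·σ₀²)/(σ₀²σ²) = 55620.3114/(5548.7601·132.7104); posterior variance σₙ² = σ₀²σ²/(σ² + n·σ₀²) = 5548.7601·132.7104/55620.3114 = 13.239375.
Predictive variance for one new observation = σₙ² + σ² = 5548.7601·132.7104/55620.3114 + 132.7104 = σ²·(σ₀² + 55620.3114)/55620.3114 = 132.7104·61169.0715/55620.3114 = 145.949775; SD = √(132.7104·61169.0715/55620.3114) = 12.0810.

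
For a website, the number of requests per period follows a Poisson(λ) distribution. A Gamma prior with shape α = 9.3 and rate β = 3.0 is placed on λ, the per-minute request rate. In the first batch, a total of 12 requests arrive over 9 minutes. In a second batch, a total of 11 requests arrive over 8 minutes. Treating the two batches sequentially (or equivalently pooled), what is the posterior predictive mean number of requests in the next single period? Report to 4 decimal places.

1.6150

With a Gamma(shape α, rate β) prior, the Poisson likelihood is conjugate: the posterior is Gamma(α + ΣXᵢ, β + n).
After batch 1: Gamma(α+S, β+n) = Gamma(9.3+12, 3.0+9) = Gamma(21.3, 12.0).
After batch 2: Gamma(α+S, β+n) = Gamma(21.3+11, 12.0+8) = Gamma(32.3, 20.0).
The predictive distribution for one future period is NegBinom with mean α/β = 1.6150.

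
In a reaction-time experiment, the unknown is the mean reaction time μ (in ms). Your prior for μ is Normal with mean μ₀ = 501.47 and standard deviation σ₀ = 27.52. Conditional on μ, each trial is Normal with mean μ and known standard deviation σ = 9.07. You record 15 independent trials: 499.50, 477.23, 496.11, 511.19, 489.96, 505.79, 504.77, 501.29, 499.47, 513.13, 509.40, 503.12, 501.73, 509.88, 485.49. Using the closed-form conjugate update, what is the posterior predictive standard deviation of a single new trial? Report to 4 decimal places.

For Normal data with known variance σ², a Normal(μ₀, σ₀²) prior on μ is conjugate. Posterior precision = 1/σ₀² + n/σ²; posterior mean is the precision-weighted average of μ₀ and x̄.
σ₀² = 27.52² = 757.3504, σ² = 9.07² = 82.2649; σ² + n·σ₀² = 82.2649 + 15·757.3504 = 11442.5209.
Posterior precision = 1/σ₀² + n/σ² = 1/757.3504 + 15/82.2649 = (σ² + n·σ₀²)/(σ₀²σ²) = 11442.5209/(757.3504·82.2649); posterior variance σₙ² = σ₀²σ²/(σ² + n·σ₀²) = 757.3504·82.2649/11442.5209 = 5.444898.
Predictive variance for one new observation = σₙ² + σ² = 757.3504·82.2649/11442.5209 + 82.2649 = σ²·(σ₀² + 11442.5209)/11442.5209 = 82.2649·12199.8713/11442.5209 = 87.709798; SD = √(82.2649·12199.8713/11442.5209) = 9.3654.

9.3654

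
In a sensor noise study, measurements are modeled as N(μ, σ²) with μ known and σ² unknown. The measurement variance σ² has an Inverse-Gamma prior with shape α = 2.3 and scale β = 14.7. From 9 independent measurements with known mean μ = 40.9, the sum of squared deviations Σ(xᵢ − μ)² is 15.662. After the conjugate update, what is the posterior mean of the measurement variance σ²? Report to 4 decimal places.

With known mean μ and an Inverse-Gamma(α, β) prior on σ², the Normal likelihood is conjugate: posterior is Inv-Gamma(α + n/2, β + Σ(xᵢ−μ)²/2).
Posterior: Inv-Gamma(2.3 + 9/2, 14.7 + 15.662/2) = Inv-Gamma(6.80, 22.5310).
E[σ²|data] = β/(α−1) = 22.5310/5.80 = 3.8847.

3.8847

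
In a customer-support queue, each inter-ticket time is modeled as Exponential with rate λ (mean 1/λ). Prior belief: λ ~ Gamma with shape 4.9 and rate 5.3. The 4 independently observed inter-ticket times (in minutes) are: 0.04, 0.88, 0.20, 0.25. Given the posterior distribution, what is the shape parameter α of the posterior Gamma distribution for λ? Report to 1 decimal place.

With a Gamma(shape α, rate β) prior on the exponential rate λ, the posterior after n observations with total T = Σxᵢ is Gamma(α+n, β+T).
Sum of observations T = 1.37 minutes; n = 4.
Posterior: Gamma(4.9+4, 5.3+1.37) = Gamma(8.9, 6.67).
Posterior α = 8.9.

8.9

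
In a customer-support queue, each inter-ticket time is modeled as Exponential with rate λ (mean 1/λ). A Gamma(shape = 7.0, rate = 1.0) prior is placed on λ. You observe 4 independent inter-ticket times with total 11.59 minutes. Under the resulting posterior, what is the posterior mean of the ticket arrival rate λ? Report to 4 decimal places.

0.8737

With a Gamma(shape α, rate β) prior on the exponential rate λ, the posterior after n observations with total T = Σxᵢ is Gamma(α+n, β+T).
Posterior: Gamma(7.0+4, 1.0+11.59) = Gamma(11.0, 12.59).
Posterior mean of λ = α/β = 11.0/12.59 = 0.8737.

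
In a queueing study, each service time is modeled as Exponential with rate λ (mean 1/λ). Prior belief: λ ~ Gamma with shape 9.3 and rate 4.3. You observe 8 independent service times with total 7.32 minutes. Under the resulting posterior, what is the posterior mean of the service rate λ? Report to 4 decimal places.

1.4888

With a Gamma(shape α, rate β) prior on the exponential rate λ, the posterior after n observations with total T = Σxᵢ is Gamma(α+n, β+T).
Posterior: Gamma(9.3+8, 4.3+7.32) = Gamma(17.3, 11.62).
Posterior mean of λ = α/β = 17.3/11.62 = 1.4888.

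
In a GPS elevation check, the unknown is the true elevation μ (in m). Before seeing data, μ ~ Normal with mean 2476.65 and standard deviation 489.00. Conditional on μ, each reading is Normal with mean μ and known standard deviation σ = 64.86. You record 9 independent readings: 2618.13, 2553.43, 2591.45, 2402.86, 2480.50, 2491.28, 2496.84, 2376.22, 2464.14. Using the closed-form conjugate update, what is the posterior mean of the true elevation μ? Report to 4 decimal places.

2497.1655

For Normal data with known variance σ², a Normal(μ₀, σ₀²) prior on μ is conjugate. Posterior precision = 1/σ₀² + n/σ²; posterior mean is the precision-weighted average of μ₀ and x̄.
Σxᵢ = 2618.13 + 2553.43 + 2591.45 + 2402.86 + 2480.50 + 2491.28 + 2496.84 + 2376.22 + 2464.14 = 22474.85, so n·x̄ = 22474.85.
σ₀² = 489.00² = 239121, σ² = 64.86² = 4206.8196; σ² + n·σ₀² = 4206.8196 + 9·239121 = 2156295.8196.
Posterior mean = (μ₀/σ₀² + n·x̄/σ²)/(1/σ₀² + n/σ²) = (σ²·μ₀ + σ₀²·n·x̄)/(σ² + n·σ₀²) = (4206.8196·2476.65 + 239121·22474.85)/2156295.8196 = 5384627426.61234/2156295.8196 = 2497.1655.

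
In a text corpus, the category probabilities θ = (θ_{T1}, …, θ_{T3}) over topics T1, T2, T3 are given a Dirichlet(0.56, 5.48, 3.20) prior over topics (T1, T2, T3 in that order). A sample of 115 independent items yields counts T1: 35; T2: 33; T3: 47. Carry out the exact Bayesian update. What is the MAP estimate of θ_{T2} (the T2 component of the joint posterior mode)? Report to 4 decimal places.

0.3091

The Dirichlet prior is conjugate to the Multinomial likelihood: each posterior αⱼ = prior αⱼ + observed count nⱼ.
Posterior concentration: (35.56, 38.48, 50.20), total = 124.24.
Joint mode component: (α_{T2}−1)/(Σα−K) = 37.48/121.24 = 0.3091.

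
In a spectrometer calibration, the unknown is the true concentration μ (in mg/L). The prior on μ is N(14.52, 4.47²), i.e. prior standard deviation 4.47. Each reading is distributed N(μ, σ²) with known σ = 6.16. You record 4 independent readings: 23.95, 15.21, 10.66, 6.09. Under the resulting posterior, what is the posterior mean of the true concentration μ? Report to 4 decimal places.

For Normal data with known variance σ², a Normal(μ₀, σ₀²) prior on μ is conjugate. Posterior precision = 1/σ₀² + n/σ²; posterior mean is the precision-weighted average of μ₀ and x̄.
Σxᵢ = 23.95 + 15.21 + 10.66 + 6.09 = 55.91, so n·x̄ = 55.91.
σ₀² = 4.47² = 19.9809, σ² = 6.16² = 37.9456; σ² + n·σ₀² = 37.9456 + 4·19.9809 = 117.8692.
Posterior mean = (μ₀/σ₀² + n·x̄/σ²)/(1/σ₀² + n/σ²) = (σ²·μ₀ + σ₀²·n·x̄)/(σ² + n·σ₀²) = (37.9456·14.52 + 19.9809·55.91)/117.8692 = 1668.102231/117.8692 = 14.1521.

14.1521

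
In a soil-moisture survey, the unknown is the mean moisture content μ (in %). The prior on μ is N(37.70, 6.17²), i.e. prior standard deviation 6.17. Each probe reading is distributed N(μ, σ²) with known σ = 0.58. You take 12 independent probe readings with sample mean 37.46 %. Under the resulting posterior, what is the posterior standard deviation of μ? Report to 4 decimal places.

0.1674

For Normal data with known variance σ², a Normal(μ₀, σ₀²) prior on μ is conjugate. Posterior precision = 1/σ₀² + n/σ²; posterior mean is the precision-weighted average of μ₀ and x̄.
σ₀² = 6.17² = 38.0689, σ² = 0.58² = 0.3364; σ² + n·σ₀² = 0.3364 + 12·38.0689 = 457.1632.
Posterior precision = 1/σ₀² + n/σ² = 1/38.0689 + 12/0.3364 = (σ² + n·σ₀²)/(σ₀²σ²) = 457.1632/(38.0689·0.3364); posterior variance σₙ² = σ₀²σ²/(σ² + n·σ₀²) = 38.0689·0.3364/457.1632 = 0.028013.
Posterior SD = √σₙ² = √(38.0689·0.3364/457.1632) = 0.1674.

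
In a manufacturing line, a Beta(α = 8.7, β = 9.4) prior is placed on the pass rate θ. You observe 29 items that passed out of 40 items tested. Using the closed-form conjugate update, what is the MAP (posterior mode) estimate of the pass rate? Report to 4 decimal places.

0.6542

The Beta prior is conjugate to a Binomial/Bernoulli likelihood; the update adds successes to α and failures to β.
Posterior: Beta(α+k, β+n−k) = Beta(8.7+29, 9.4+11) = Beta(37.7, 20.4).
Mode of Beta(a,b) for a,b>1 is (a−1)/(a+b−2) = 36.7/56.1 = 0.6542.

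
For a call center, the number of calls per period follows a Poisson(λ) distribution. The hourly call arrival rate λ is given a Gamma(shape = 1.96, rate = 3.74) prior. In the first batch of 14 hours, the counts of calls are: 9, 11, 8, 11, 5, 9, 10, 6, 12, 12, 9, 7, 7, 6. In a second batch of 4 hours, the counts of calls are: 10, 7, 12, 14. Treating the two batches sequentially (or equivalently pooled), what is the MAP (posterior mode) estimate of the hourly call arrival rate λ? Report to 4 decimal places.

7.6339

With a Gamma(shape α, rate β) prior, the Poisson likelihood is conjugate: the posterior is Gamma(α + ΣXᵢ, β + n).
Batch 1: sum of counts S = 122 over n = 14 hours.
After batch 1: Gamma(α+S, β+n) = Gamma(1.96+122, 3.74+14) = Gamma(123.96, 17.74).
Batch 2: sum of counts S = 43 over n = 4 hours.
After batch 2: Gamma(α+S, β+n) = Gamma(123.96+43, 17.74+4) = Gamma(166.96, 21.74).
Mode of Gamma(α,β) for α≥1 is (α−1)/β = 165.96/21.74 = 7.6339.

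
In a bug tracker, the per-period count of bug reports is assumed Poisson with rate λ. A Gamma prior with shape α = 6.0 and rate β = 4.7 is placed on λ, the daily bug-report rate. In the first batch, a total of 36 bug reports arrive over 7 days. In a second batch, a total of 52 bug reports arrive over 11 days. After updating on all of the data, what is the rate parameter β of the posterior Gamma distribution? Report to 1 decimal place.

22.7

With a Gamma(shape α, rate β) prior, the Poisson likelihood is conjugate: the posterior is Gamma(α + ΣXᵢ, β + n).
After batch 1: Gamma(α+S, β+n) = Gamma(6.0+36, 4.7+7) = Gamma(42.0, 11.7).
After batch 2: Gamma(α+S, β+n) = Gamma(42.0+52, 11.7+11) = Gamma(94.0, 22.7).
Posterior β = 22.7.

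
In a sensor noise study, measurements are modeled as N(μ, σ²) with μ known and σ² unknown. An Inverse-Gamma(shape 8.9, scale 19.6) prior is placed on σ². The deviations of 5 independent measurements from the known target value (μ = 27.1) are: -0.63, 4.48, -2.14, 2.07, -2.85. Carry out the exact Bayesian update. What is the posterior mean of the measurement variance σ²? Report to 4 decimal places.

3.6853

With known mean μ and an Inverse-Gamma(α, β) prior on σ², the Normal likelihood is conjugate: posterior is Inv-Gamma(α + n/2, β + Σ(xᵢ−μ)²/2).
Σ(xᵢ−μ)² = (-0.63)² + (4.48)² + (-2.14)² + (2.07)² + (-2.85)² = 37.4543.
Posterior: Inv-Gamma(8.9 + 5/2, 19.6 + 37.4543/2) = Inv-Gamma(11.40, 38.32715).
E[σ²|data] = β/(α−1) = 38.32715/10.40 = 3.6853.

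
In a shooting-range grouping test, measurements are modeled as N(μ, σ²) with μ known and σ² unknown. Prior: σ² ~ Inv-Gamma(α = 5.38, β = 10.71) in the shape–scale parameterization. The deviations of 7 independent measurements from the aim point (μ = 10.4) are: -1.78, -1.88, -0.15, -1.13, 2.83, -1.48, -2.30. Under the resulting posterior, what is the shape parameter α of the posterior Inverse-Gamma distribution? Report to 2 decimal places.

With known mean μ and an Inverse-Gamma(α, β) prior on σ², the Normal likelihood is conjugate: posterior is Inv-Gamma(α + n/2, β + Σ(xᵢ−μ)²/2).
Σ(xᵢ−μ)² = (-1.78)² + (-1.88)² + (-0.15)² + (-1.13)² + (2.83)² + (-1.48)² + (-2.30)² = 23.4915.
Posterior: Inv-Gamma(5.38 + 7/2, 10.71 + 23.4915/2) = Inv-Gamma(8.88, 22.45575).
Posterior α = 8.88.

8.88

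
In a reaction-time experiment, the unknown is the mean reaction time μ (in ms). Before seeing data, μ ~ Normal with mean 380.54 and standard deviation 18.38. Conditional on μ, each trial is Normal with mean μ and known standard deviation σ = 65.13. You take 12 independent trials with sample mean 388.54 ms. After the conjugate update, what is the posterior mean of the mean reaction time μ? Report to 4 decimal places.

For Normal data with known variance σ², a Normal(μ₀, σ₀²) prior on μ is conjugate. Posterior precision = 1/σ₀² + n/σ²; posterior mean is the precision-weighted average of μ₀ and x̄.
n·x̄ = 12·388.54 = 4662.48.
σ₀² = 18.38² = 337.8244, σ² = 65.13² = 4241.9169; σ² + n·σ₀² = 4241.9169 + 12·337.8244 = 8295.8097.
Posterior mean = (μ₀/σ₀² + n·x̄/σ²)/(1/σ₀² + n/σ²) = (σ²·μ₀ + σ₀²·n·x̄)/(σ² + n·σ₀²) = (4241.9169·380.54 + 337.8244·4662.48)/8295.8097 = 3189318.565638/8295.8097 = 384.4493.

384.4493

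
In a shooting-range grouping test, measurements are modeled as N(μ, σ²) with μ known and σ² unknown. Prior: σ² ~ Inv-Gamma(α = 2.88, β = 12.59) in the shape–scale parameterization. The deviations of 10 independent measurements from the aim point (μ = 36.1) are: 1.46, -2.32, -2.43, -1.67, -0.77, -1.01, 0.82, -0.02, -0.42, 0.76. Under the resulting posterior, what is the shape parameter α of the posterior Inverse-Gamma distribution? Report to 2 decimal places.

7.88

With known mean μ and an Inverse-Gamma(α, β) prior on σ², the Normal likelihood is conjugate: posterior is Inv-Gamma(α + n/2, β + Σ(xᵢ−μ)²/2).
Σ(xᵢ−μ)² = (1.46)² + (-2.32)² + (-2.43)² + (-1.67)² + (-0.77)² + (-1.01)² + (0.82)² + (-0.02)² + (-0.42)² + (0.76)² = 19.2476.
Posterior: Inv-Gamma(2.88 + 10/2, 12.59 + 19.2476/2) = Inv-Gamma(7.88, 22.21380).
Posterior α = 7.88.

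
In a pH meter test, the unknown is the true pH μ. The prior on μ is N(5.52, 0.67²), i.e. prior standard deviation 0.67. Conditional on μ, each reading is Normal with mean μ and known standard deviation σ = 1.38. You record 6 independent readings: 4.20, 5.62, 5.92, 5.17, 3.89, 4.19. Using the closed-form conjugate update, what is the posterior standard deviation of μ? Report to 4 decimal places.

0.4312

For Normal data with known variance σ², a Normal(μ₀, σ₀²) prior on μ is conjugate. Posterior precision = 1/σ₀² + n/σ²; posterior mean is the precision-weighted average of μ₀ and x̄.
σ₀² = 0.67² = 0.4489, σ² = 1.38² = 1.9044; σ² + n·σ₀² = 1.9044 + 6·0.4489 = 4.5978.
Posterior precision = 1/σ₀² + n/σ² = 1/0.4489 + 6/1.9044 = (σ² + n·σ₀²)/(σ₀²σ²) = 4.5978/(0.4489·1.9044); posterior variance σₙ² = σ₀²σ²/(σ² + n·σ₀²) = 0.4489·1.9044/4.5978 = 0.185934.
Posterior SD = √σₙ² = √(0.4489·1.9044/4.5978) = 0.4312.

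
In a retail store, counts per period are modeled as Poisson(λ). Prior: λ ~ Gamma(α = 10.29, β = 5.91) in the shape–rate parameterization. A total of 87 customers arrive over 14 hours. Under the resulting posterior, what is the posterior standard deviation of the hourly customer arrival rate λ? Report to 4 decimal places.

With a Gamma(shape α, rate β) prior, the Poisson likelihood is conjugate: the posterior is Gamma(α + ΣXᵢ, β + n).
Posterior: Gamma(α+S, β+n) = Gamma(10.29+87, 5.91+14) = Gamma(97.29, 19.91).
SD = √α/β = √97.29/19.91 = 0.4954.

0.4954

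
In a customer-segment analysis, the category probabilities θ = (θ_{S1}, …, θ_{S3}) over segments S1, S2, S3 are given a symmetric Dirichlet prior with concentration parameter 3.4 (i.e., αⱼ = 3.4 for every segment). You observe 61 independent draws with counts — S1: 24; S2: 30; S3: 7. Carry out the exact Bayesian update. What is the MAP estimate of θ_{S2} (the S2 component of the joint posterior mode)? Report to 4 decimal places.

0.4751

The Dirichlet prior is conjugate to the Multinomial likelihood: each posterior αⱼ = prior αⱼ + observed count nⱼ.
Posterior concentration: (27.4, 33.4, 10.4), total = 71.2.
Joint mode component: (α_{S2}−1)/(Σα−K) = 32.4/68.2 = 0.4751.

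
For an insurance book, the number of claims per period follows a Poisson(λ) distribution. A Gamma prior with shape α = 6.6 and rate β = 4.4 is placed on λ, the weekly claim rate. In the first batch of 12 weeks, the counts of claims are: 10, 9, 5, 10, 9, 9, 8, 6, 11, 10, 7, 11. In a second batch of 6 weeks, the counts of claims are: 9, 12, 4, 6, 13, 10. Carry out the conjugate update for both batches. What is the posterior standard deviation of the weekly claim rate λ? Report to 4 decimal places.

0.5745

With a Gamma(shape α, rate β) prior, the Poisson likelihood is conjugate: the posterior is Gamma(α + ΣXᵢ, β + n).
Batch 1: sum of counts S = 105 over n = 12 weeks.
After batch 1: Gamma(α+S, β+n) = Gamma(6.6+105, 4.4+12) = Gamma(111.6, 16.4).
Batch 2: sum of counts S = 54 over n = 6 weeks.
After batch 2: Gamma(α+S, β+n) = Gamma(111.6+54, 16.4+6) = Gamma(165.6, 22.4).
SD = √α/β = √165.6/22.4 = 0.5745.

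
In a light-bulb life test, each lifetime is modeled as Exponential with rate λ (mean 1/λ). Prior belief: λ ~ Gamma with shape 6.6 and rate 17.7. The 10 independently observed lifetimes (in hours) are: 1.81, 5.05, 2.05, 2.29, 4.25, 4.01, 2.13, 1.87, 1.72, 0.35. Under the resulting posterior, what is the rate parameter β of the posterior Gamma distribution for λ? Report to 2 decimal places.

43.23

With a Gamma(shape α, rate β) prior on the exponential rate λ, the posterior after n observations with total T = Σxᵢ is Gamma(α+n, β+T).
Sum of observations T = 25.53 hours; n = 10.
Posterior: Gamma(6.6+10, 17.7+25.53) = Gamma(16.6, 43.23).
Posterior β = 43.23.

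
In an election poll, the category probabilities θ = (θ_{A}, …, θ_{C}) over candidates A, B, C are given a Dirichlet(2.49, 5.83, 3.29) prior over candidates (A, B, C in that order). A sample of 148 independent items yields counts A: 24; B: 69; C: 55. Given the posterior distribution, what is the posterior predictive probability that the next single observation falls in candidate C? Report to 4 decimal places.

The Dirichlet prior is conjugate to the Multinomial likelihood: each posterior αⱼ = prior αⱼ + observed count nⱼ.
Posterior concentration: (26.49, 74.83, 58.29), total = 159.61.
P(next = C | data) = α_{C}/Σα = 0.3652.

0.3652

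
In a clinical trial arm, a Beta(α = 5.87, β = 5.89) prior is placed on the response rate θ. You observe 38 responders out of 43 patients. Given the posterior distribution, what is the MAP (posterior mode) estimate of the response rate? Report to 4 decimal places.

The Beta prior is conjugate to a Binomial/Bernoulli likelihood; the update adds successes to α and failures to β.
Posterior: Beta(α+k, β+n−k) = Beta(5.87+38, 5.89+5) = Beta(43.87, 10.89).
Mode of Beta(a,b) for a,b>1 is (a−1)/(a+b−2) = 42.87/52.76 = 0.8125.

0.8125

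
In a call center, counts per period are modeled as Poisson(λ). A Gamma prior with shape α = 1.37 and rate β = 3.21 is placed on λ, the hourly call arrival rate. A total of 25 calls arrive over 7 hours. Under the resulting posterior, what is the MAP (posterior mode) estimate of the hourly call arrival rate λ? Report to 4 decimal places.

With a Gamma(shape α, rate β) prior, the Poisson likelihood is conjugate: the posterior is Gamma(α + ΣXᵢ, β + n).
Posterior: Gamma(α+S, β+n) = Gamma(1.37+25, 3.21+7) = Gamma(26.37, 10.21).
Mode of Gamma(α,β) for α≥1 is (α−1)/β = 25.37/10.21 = 2.4848.

2.4848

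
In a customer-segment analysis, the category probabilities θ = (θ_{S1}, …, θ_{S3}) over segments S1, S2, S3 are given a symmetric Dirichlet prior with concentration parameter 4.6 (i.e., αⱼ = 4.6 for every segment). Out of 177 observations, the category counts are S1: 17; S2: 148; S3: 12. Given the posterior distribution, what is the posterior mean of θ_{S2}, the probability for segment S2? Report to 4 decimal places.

0.7998

The Dirichlet prior is conjugate to the Multinomial likelihood: each posterior αⱼ = prior αⱼ + observed count nⱼ.
Posterior concentration: (21.6, 152.6, 16.6), total = 190.8.
E[θ_{S2}|data] = α_{S2}/Σα = 152.6/190.8 = 0.7998.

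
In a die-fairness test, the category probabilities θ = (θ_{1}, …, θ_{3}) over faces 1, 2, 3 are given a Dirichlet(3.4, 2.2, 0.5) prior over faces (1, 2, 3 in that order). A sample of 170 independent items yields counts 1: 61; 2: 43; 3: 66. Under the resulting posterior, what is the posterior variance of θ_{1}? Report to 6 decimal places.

The Dirichlet prior is conjugate to the Multinomial likelihood: each posterior αⱼ = prior αⱼ + observed count nⱼ.
Posterior concentration: (64.4, 45.2, 66.5), total = 176.1.
Var[θ_j] = α_j(Σα−α_j)/((Σα)²(Σα+1)) = 64.4·111.7/(176.1²·177.1) = 0.001310.

0.001310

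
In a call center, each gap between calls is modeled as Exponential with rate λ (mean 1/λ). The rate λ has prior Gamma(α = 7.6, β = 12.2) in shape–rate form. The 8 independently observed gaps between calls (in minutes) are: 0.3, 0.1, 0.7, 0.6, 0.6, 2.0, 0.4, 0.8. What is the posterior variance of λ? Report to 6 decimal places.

0.049794

With a Gamma(shape α, rate β) prior on the exponential rate λ, the posterior after n observations with total T = Σxᵢ is Gamma(α+n, β+T).
Sum of observations T = 5.5 minutes; n = 8.
Posterior: Gamma(7.6+8, 12.2+5.5) = Gamma(15.6, 17.7).
Var = α/β² = 0.049794.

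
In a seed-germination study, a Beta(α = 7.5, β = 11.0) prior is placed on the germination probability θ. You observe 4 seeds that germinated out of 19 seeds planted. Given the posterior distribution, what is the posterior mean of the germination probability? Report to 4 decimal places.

0.3067

The Beta prior is conjugate to a Binomial/Bernoulli likelihood; the update adds successes to α and failures to β.
Posterior: Beta(α+k, β+n−k) = Beta(7.5+4, 11.0+15) = Beta(11.5, 26.0).
Posterior mean = α/(α+β) = 11.5/37.5 = 0.3067.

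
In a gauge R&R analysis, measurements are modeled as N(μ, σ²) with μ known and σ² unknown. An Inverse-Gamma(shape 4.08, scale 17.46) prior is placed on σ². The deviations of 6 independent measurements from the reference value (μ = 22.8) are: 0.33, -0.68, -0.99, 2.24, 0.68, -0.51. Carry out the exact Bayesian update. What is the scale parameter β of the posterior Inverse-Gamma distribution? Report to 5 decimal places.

21.10575

With known mean μ and an Inverse-Gamma(α, β) prior on σ², the Normal likelihood is conjugate: posterior is Inv-Gamma(α + n/2, β + Σ(xᵢ−μ)²/2).
Σ(xᵢ−μ)² = (0.33)² + (-0.68)² + (-0.99)² + (2.24)² + (0.68)² + (-0.51)² = 7.2915.
Posterior: Inv-Gamma(4.08 + 6/2, 17.46 + 7.2915/2) = Inv-Gamma(7.08, 21.10575).
Posterior β = 21.10575.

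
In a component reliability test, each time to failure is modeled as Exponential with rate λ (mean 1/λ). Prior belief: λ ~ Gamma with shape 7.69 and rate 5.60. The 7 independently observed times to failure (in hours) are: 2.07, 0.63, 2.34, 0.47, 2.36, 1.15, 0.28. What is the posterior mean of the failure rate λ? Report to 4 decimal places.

With a Gamma(shape α, rate β) prior on the exponential rate λ, the posterior after n observations with total T = Σxᵢ is Gamma(α+n, β+T).
Sum of observations T = 9.30 hours; n = 7.
Posterior: Gamma(7.69+7, 5.60+9.30) = Gamma(14.69, 14.90).
Posterior mean of λ = α/β = 14.69/14.90 = 0.9859.

0.9859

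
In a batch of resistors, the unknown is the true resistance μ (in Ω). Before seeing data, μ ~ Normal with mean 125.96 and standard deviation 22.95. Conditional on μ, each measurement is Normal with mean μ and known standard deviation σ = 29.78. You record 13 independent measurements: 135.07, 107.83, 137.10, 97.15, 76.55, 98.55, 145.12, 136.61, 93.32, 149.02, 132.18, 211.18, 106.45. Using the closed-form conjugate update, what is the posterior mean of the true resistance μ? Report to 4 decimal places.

For Normal data with known variance σ², a Normal(μ₀, σ₀²) prior on μ is conjugate. Posterior precision = 1/σ₀² + n/σ²; posterior mean is the precision-weighted average of μ₀ and x̄.
Σxᵢ = 135.07 + 107.83 + 137.10 + 97.15 + 76.55 + 98.55 + 145.12 + 136.61 + 93.32 + 149.02 + 132.18 + 211.18 + 106.45 = 1626.13, so n·x̄ = 1626.13.
σ₀² = 22.95² = 526.7025, σ² = 29.78² = 886.8484; σ² + n·σ₀² = 886.8484 + 13·526.7025 = 7733.9809.
Posterior mean = (μ₀/σ₀² + n·x̄/σ²)/(1/σ₀² + n/σ²) = (σ²·μ₀ + σ₀²·n·x̄)/(σ² + n·σ₀²) = (886.8484·125.96 + 526.7025·1626.13)/7733.9809 = 968194.160789/7733.9809 = 125.1870.

125.1870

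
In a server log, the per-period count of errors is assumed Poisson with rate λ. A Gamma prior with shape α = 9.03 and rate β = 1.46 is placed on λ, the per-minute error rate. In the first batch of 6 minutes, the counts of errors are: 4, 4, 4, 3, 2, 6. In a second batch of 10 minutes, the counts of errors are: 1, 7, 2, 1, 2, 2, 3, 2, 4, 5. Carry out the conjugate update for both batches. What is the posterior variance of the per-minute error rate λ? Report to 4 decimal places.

With a Gamma(shape α, rate β) prior, the Poisson likelihood is conjugate: the posterior is Gamma(α + ΣXᵢ, β + n).
Batch 1: sum of counts S = 23 over n = 6 minutes.
After batch 1: Gamma(α+S, β+n) = Gamma(9.03+23, 1.46+6) = Gamma(32.03, 7.46).
Batch 2: sum of counts S = 29 over n = 10 minutes.
After batch 2: Gamma(α+S, β+n) = Gamma(32.03+29, 7.46+10) = Gamma(61.03, 17.46).
Var = α/β² = 61.03/17.46² = 0.2002.

0.2002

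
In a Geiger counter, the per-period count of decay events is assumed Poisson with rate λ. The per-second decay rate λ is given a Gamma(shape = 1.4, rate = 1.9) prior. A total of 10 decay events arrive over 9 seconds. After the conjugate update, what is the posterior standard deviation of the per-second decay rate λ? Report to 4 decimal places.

With a Gamma(shape α, rate β) prior, the Poisson likelihood is conjugate: the posterior is Gamma(α + ΣXᵢ, β + n).
Posterior: Gamma(α+S, β+n) = Gamma(1.4+10, 1.9+9) = Gamma(11.4, 10.9).
SD = √α/β = √11.4/10.9 = 0.3098.

0.3098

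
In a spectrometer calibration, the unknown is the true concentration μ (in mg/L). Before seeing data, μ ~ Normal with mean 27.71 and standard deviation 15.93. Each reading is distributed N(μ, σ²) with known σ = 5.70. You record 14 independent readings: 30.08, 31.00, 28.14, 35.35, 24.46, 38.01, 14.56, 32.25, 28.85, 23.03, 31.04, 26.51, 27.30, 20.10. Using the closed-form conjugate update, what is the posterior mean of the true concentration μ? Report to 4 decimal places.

For Normal data with known variance σ², a Normal(μ₀, σ₀²) prior on μ is conjugate. Posterior precision = 1/σ₀² + n/σ²; posterior mean is the precision-weighted average of μ₀ and x̄.
Σxᵢ = 30.08 + 31.00 + 28.14 + 35.35 + 24.46 + 38.01 + 14.56 + 32.25 + 28.85 + 23.03 + 31.04 + 26.51 + 27.30 + 20.10 = 390.68, so n·x̄ = 390.68.
σ₀² = 15.93² = 253.7649, σ² = 5.70² = 32.49; σ² + n·σ₀² = 32.49 + 14·253.7649 = 3585.1986.
Posterior mean = (μ₀/σ₀² + n·x̄/σ²)/(1/σ₀² + n/σ²) = (σ²·μ₀ + σ₀²·n·x̄)/(σ² + n·σ₀²) = (32.49·27.71 + 253.7649·390.68)/3585.1986 = 100041.169032/3585.1986 = 27.9039.

27.9039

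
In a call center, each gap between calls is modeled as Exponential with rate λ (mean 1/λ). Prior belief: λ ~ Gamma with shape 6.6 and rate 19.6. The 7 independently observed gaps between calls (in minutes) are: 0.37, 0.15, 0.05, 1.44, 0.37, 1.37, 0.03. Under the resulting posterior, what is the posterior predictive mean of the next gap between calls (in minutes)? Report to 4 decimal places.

With a Gamma(shape α, rate β) prior on the exponential rate λ, the posterior after n observations with total T = Σxᵢ is Gamma(α+n, β+T).
Sum of observations T = 3.78 minutes; n = 7.
Posterior: Gamma(6.6+7, 19.6+3.78) = Gamma(13.6, 23.38).
The predictive distribution for the next observation is Lomax; its mean is β/(α−1) = 23.38/12.6 = 1.8556.

1.8556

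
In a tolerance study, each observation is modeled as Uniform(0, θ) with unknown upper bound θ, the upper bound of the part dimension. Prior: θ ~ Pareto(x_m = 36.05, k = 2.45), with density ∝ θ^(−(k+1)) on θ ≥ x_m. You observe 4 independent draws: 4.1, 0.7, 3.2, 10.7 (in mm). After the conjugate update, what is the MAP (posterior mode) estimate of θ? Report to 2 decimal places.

A Pareto(scale x_m, shape k) prior on the upper bound θ of Uniform(0, θ) is conjugate: posterior is Pareto(max(x_m, max xᵢ), k + n).
Sample maximum = 10.7; prior scale x_m = 36.05 → posterior scale = max = 36.05.
Posterior shape = 2.45 + 4 = 6.45.
The Pareto density is decreasing on [x_m, ∞), so the mode is x_m = 36.05.

36.05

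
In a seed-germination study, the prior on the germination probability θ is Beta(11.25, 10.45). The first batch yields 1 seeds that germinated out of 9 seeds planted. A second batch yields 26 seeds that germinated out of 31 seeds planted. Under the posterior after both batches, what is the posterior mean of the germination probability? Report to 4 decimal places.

0.6199

The Beta prior is conjugate to a Binomial/Bernoulli likelihood; the update adds successes to α and failures to β.
After batch 1: Beta(11.25+1, 10.45+8) = Beta(12.25, 18.45).
After batch 2: Beta(12.25+26, 18.45+5) = Beta(38.25, 23.45).
Posterior mean = α/(α+β) = 38.25/61.70 = 0.6199.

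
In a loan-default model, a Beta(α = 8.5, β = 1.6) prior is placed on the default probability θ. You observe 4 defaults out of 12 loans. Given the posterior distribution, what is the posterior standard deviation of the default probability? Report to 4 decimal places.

0.1031

The Beta prior is conjugate to a Binomial/Bernoulli likelihood; the update adds successes to α and failures to β.
Posterior: Beta(α+k, β+n−k) = Beta(8.5+4, 1.6+8) = Beta(12.5, 9.6).
Var = αβ/((α+β)²(α+β+1)) = 12.5·9.6/(22.1²·23.1) = 0.01063616; SD = √0.01063616 = 0.1031.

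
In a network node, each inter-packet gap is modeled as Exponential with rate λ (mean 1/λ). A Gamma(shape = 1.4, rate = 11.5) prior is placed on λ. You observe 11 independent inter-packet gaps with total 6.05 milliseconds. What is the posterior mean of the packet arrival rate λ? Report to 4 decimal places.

With a Gamma(shape α, rate β) prior on the exponential rate λ, the posterior after n observations with total T = Σxᵢ is Gamma(α+n, β+T).
Posterior: Gamma(1.4+11, 11.5+6.05) = Gamma(12.4, 17.55).
Posterior mean of λ = α/β = 12.4/17.55 = 0.7066.

0.7066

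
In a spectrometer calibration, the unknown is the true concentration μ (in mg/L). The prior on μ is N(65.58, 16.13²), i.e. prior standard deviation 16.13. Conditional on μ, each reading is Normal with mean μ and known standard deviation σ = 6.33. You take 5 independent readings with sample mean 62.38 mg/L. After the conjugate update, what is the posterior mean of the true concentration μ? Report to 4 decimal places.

62.4756

For Normal data with known variance σ², a Normal(μ₀, σ₀²) prior on μ is conjugate. Posterior precision = 1/σ₀² + n/σ²; posterior mean is the precision-weighted average of μ₀ and x̄.
n·x̄ = 5·62.38 = 311.9.
σ₀² = 16.13² = 260.1769, σ² = 6.33² = 40.0689; σ² + n·σ₀² = 40.0689 + 5·260.1769 = 1340.9534.
Posterior mean = (μ₀/σ₀² + n·x̄/σ²)/(1/σ₀² + n/σ²) = (σ²·μ₀ + σ₀²·n·x̄)/(σ² + n·σ₀²) = (40.0689·65.58 + 260.1769·311.9)/1340.9534 = 83776.893572/1340.9534 = 62.4756.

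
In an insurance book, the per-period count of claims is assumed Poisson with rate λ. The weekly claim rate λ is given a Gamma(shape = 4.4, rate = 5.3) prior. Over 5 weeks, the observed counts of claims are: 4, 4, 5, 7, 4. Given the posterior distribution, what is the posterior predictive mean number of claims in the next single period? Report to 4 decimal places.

With a Gamma(shape α, rate β) prior, the Poisson likelihood is conjugate: the posterior is Gamma(α + ΣXᵢ, β + n).
Sum of counts S = 24 over n = 5 weeks.
Posterior: Gamma(α+S, β+n) = Gamma(4.4+24, 5.3+5) = Gamma(28.4, 10.3).
The predictive distribution for one future period is NegBinom with mean α/β = 2.7573.

2.7573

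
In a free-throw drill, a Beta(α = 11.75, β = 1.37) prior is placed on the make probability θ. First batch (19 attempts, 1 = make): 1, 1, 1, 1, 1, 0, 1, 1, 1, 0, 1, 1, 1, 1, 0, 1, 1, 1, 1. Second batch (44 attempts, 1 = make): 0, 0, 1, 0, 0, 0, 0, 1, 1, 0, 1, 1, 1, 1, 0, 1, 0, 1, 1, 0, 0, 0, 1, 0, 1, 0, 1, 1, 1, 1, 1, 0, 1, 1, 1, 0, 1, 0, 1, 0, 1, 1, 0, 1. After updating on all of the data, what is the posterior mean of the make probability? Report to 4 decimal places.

The Beta prior is conjugate to a Binomial/Bernoulli likelihood; the update adds successes to α and failures to β.
After batch 1: Beta(11.75+16, 1.37+3) = Beta(27.75, 4.37).
After batch 2: Beta(27.75+25, 4.37+19) = Beta(52.75, 23.37).
Posterior mean = α/(α+β) = 52.75/76.12 = 0.6930.

0.6930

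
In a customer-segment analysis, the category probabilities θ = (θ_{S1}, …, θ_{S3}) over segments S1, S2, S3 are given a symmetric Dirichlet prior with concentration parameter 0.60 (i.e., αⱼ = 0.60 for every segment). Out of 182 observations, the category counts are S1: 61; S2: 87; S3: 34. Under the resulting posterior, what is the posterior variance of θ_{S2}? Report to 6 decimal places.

The Dirichlet prior is conjugate to the Multinomial likelihood: each posterior αⱼ = prior αⱼ + observed count nⱼ.
Posterior concentration: (61.60, 87.60, 34.60), total = 183.80.
Var[θ_j] = α_j(Σα−α_j)/((Σα)²(Σα+1)) = 87.60·96.20/(183.80²·184.80) = 0.001350.

0.001350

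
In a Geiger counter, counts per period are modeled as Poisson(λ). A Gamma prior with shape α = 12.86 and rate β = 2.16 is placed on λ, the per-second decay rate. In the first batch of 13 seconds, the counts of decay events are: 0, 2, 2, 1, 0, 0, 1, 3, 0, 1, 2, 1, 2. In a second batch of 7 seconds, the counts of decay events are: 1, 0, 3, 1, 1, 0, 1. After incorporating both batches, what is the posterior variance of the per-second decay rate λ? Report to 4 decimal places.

0.0710

With a Gamma(shape α, rate β) prior, the Poisson likelihood is conjugate: the posterior is Gamma(α + ΣXᵢ, β + n).
Batch 1: sum of counts S = 15 over n = 13 seconds.
After batch 1: Gamma(α+S, β+n) = Gamma(12.86+15, 2.16+13) = Gamma(27.86, 15.16).
Batch 2: sum of counts S = 7 over n = 7 seconds.
After batch 2: Gamma(α+S, β+n) = Gamma(27.86+7, 15.16+7) = Gamma(34.86, 22.16).
Var = α/β² = 34.86/22.16² = 0.0710.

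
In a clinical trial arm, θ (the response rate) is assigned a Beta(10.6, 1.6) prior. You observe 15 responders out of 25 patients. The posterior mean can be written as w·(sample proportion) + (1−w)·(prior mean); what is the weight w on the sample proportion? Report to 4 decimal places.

0.6720

The Beta prior is conjugate to a Binomial/Bernoulli likelihood; the update adds successes to α and failures to β.
Posterior mean = (α₀+k)/(α₀+β₀+n) = [n/(α₀+β₀+n)]·(k/n) + [(α₀+β₀)/(α₀+β₀+n)]·α₀/(α₀+β₀), so only n and the prior enter the weight.
The weight on the data is w = n/(α₀+β₀+n) = 25/(10.6+1.6+25) = 25/37.2 = 0.6720.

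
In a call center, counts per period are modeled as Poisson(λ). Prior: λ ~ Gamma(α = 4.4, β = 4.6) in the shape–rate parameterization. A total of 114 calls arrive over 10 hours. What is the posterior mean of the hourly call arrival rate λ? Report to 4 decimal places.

With a Gamma(shape α, rate β) prior, the Poisson likelihood is conjugate: the posterior is Gamma(α + ΣXᵢ, β + n).
Posterior: Gamma(α+S, β+n) = Gamma(4.4+114, 4.6+10) = Gamma(118.4, 14.6).
Posterior mean = α/β = 118.4/14.6 = 8.1096.

8.1096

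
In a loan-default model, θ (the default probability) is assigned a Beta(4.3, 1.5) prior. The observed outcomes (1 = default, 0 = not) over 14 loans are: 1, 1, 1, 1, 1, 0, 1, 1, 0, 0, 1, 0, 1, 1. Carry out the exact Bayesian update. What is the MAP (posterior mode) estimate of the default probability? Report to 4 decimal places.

0.7472

The Beta prior is conjugate to a Binomial/Bernoulli likelihood; the update adds successes to α and failures to β.
Posterior: Beta(α+k, β+n−k) = Beta(4.3+10, 1.5+4) = Beta(14.3, 5.5).
Mode of Beta(a,b) for a,b>1 is (a−1)/(a+b−2) = 13.3/17.8 = 0.7472.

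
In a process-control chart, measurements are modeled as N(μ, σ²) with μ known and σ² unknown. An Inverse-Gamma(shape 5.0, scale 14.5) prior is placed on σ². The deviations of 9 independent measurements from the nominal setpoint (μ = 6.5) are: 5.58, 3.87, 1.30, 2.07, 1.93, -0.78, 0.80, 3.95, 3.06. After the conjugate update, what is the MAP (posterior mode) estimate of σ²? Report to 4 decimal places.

5.2870

With known mean μ and an Inverse-Gamma(α, β) prior on σ², the Normal likelihood is conjugate: posterior is Inv-Gamma(α + n/2, β + Σ(xᵢ−μ)²/2).
Σ(xᵢ−μ)² = (5.58)² + (3.87)² + (1.30)² + (2.07)² + (1.93)² + (-0.78)² + (0.80)² + (3.95)² + (3.06)² = 82.0276.
Posterior: Inv-Gamma(5.0 + 9/2, 14.5 + 82.0276/2) = Inv-Gamma(9.50, 55.51380).
Mode = β/(α+1) = 55.51380/10.50 = 5.2870.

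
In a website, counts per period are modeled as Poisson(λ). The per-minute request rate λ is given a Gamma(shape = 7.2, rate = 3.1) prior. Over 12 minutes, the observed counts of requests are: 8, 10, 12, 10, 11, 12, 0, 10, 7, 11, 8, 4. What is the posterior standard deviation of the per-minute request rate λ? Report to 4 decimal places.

0.6952

With a Gamma(shape α, rate β) prior, the Poisson likelihood is conjugate: the posterior is Gamma(α + ΣXᵢ, β + n).
Sum of counts S = 103 over n = 12 minutes.
Posterior: Gamma(α+S, β+n) = Gamma(7.2+103, 3.1+12) = Gamma(110.2, 15.1).
SD = √α/β = √110.2/15.1 = 0.6952.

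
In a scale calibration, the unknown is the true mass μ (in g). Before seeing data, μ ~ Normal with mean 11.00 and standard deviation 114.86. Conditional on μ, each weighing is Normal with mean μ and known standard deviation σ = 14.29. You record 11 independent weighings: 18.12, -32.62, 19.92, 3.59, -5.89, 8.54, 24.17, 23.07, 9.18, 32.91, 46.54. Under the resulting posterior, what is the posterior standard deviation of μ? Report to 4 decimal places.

For Normal data with known variance σ², a Normal(μ₀, σ₀²) prior on μ is conjugate. Posterior precision = 1/σ₀² + n/σ²; posterior mean is the precision-weighted average of μ₀ and x̄.
σ₀² = 114.86² = 13192.8196, σ² = 14.29² = 204.2041; σ² + n·σ₀² = 204.2041 + 11·13192.8196 = 145325.2197.
Posterior precision = 1/σ₀² + n/σ² = 1/13192.8196 + 11/204.2041 = (σ² + n·σ₀²)/(σ₀²σ²) = 145325.2197/(13192.8196·204.2041); posterior variance σₙ² = σ₀²σ²/(σ² + n·σ₀²) = 13192.8196·204.2041/145325.2197 = 18.537924.
Posterior SD = √σₙ² = √(13192.8196·204.2041/145325.2197) = 4.3056.

4.3056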